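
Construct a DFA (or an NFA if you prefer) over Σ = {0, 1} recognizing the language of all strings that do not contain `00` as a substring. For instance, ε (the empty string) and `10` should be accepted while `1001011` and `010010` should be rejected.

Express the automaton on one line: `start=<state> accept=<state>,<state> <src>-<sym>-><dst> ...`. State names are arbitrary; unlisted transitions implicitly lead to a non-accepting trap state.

start=A accept=A,B A-0->B A-1->A B-0->C B-1->A C-0->C C-1->C

Track partial matches of the forbidden pattern `00`. State C is a dead state reached once `00` has occurred; every other state accepts. A means no part of `00` is currently matched.
3 states suffice.
       0  1 
>* A   B  A 
 * B   C  A 
   C   C  C 
(> = start, * = accepting)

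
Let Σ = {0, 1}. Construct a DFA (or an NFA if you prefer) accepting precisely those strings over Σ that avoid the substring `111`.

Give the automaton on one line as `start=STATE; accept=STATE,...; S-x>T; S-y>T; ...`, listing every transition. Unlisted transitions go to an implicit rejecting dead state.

This is the complement of 'contains `111`'. Use the same substring-matching states — s0 through s3 holding how much of `111` has just been matched — but flip the accepting set: everything except the trap s3 accepts.
4 states suffice.
        0   1  
>* s0   s0  s1 
 * s1   s0  s2 
 * s2   s0  s3 
   s3   s3  s3 
(> = start, * = accepting)

start=s0; accept=s0,s1,s2; s0-0>s0; s0-1>s1; s1-0>s0; s1-1>s2; s2-0>s0; s2-1>s3; s3-0>s3; s3-1>s3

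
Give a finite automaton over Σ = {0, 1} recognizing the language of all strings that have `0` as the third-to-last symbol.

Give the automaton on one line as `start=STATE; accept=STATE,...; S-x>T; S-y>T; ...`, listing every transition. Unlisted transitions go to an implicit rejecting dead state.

start=S0; accept=S7,S8,S9,S10; S0-0>S1; S0-1>S2; S1-0>S3; S1-1>S4; S2-0>S5; S2-1>S6; S3-0>S7; S3-1>S8; S4-0>S9; S4-1>S10; S5-0>S11; S5-1>S12; S6-0>S13; S6-1>S14; S7-0>S7; S7-1>S8; S8-0>S9; S8-1>S10; S9-0>S11; S9-1>S12; S10-0>S13; S10-1>S14; S11-0>S7; S11-1>S8; S12-0>S9; S12-1>S10; S13-0>S11; S13-1>S12; S14-0>S13; S14-1>S14

A DFA must remember the last 3 symbols (since which symbol is third-to-last isn't known until the input ends). Use one state per possible window of the last ≤3 symbols; accept from those whose window starts with `0`.
With 15 states:
          0    1  
>  S0     S1   S2 
   S1     S3   S4 
   S2     S5   S6 
   S3     S7   S8 
   S4     S9  S10 
   S5    S11  S12 
   S6    S13  S14 
 * S7     S7   S8 
 * S8     S9  S10 
 * S9    S11  S12 
 * S10   S13  S14 
   S11    S7   S8 
   S12    S9  S10 
   S13   S11  S12 
   S14   S13  S14 
(> = start, * = accepting)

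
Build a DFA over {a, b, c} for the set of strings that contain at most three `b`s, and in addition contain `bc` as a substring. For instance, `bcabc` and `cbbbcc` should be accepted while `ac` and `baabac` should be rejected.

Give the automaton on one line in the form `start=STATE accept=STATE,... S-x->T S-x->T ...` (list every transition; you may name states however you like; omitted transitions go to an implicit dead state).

Build one automaton per condition and run them in lockstep. The first has 5 states tracking the count of `b`s, saturating at 4; the second has 3 states tracking whether and how much of `bc` has been seen. A product state is a pair (one from each), accepting exactly when both do. Minimizing collapses redundant product states.
A 10-state machine:
        a   b   c  
>  q0   q0  q1  q0 
   q1   q2  q3  q4 
   q2   q2  q3  q2 
   q3   q5  q6  q7 
 * q4   q4  q7  q4 
   q5   q5  q6  q5 
   q6   q8  q8  q9 
 * q7   q7  q9  q7 
   q8   q8  q8  q8 
 * q9   q9  q8  q9 
(> = start, * = accepting)

start=q0 accept=q4,q7,q9 q0-a->q0 q0-b->q1 q0-c->q0 q1-a->q2 q1-b->q3 q1-c->q4 q2-a->q2 q2-b->q3 q2-c->q2 q3-a->q5 q3-b->q6 q3-c->q7 q4-a->q4 q4-b->q7 q4-c->q4 q5-a->q5 q5-b->q6 q5-c->q5 q6-a->q8 q6-b->q8 q6-c->q9 q7-a->q7 q7-b->q9 q7-c->q7 q8-a->q8 q8-b->q8 q8-c->q8 q9-a->q9 q9-b->q8 q9-c->q9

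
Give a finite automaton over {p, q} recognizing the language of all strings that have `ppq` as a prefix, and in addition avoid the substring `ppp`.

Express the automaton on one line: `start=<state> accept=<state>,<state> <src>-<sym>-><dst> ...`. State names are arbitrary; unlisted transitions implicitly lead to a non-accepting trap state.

Run two small machines in parallel and take their product. The first has 5 states tracking whether the input so far still matches the prefix `ppq`; the second has 4 states tracking partial matches of the forbidden pattern `ppp`. A product state is a pair (one from each), accepting exactly when both do. After merging equivalent states the machine shrinks.
       p  q 
>  A   B  C 
   B   D  C 
   C   C  C 
   D   C  E 
 * E   F  E 
 * F   G  E 
 * G   C  E 
(> = start, * = accepting)

start=A accept=E,F,G A-p->B A-q->C B-p->D B-q->C C-p->C C-q->C D-p->C D-q->E E-p->F E-q->E F-p->G F-q->E G-p->C G-q->E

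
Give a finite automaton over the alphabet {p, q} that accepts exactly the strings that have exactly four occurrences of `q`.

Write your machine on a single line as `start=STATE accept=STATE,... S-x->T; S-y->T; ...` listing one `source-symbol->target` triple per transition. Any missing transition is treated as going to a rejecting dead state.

start=S0; accept=S4; S0-p->S0; S0-q->S1; S1-p->S1; S1-q->S2; S2-p->S2; S2-q->S3; S3-p->S3; S3-q->S4; S4-p->S4; S4-q->S5; S5-p->S5; S5-q->S5

Count `q`s, saturating at 5: states S0 through S4 mean 0 through 4 `q`s seen; S5 means more than 4. Each `q` increments (capped at S5); other symbols loop. Accept from {S4}.
A 6-state machine:
        p   q  
>  S0   S0  S1 
   S1   S1  S2 
   S2   S2  S3 
   S3   S3  S4 
 * S4   S4  S5 
   S5   S5  S5 
(> = start, * = accepting)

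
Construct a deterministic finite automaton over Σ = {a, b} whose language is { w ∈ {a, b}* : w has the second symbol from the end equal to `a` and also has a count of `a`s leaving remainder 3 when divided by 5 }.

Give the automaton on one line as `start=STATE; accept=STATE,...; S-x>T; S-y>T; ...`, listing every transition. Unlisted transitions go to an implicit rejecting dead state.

start=q0; accept=q7,q12; q0-a>q1; q0-b>q2; q1-a>q3; q1-b>q4; q2-a>q5; q2-b>q6; q3-a>q7; q3-b>q8; q4-a>q9; q4-b>q10; q5-a>q3; q5-b>q4; q6-a>q5; q6-b>q6; q7-a>q11; q7-b>q12; q8-a>q13; q8-b>q14; q9-a>q7; q9-b>q8; q10-a>q9; q10-b>q10; q11-a>q15; q11-b>q16; q12-a>q17; q12-b>q18; q13-a>q11; q13-b>q12; q14-a>q13; q14-b>q14; q15-a>q19; q15-b>q20; q16-a>q21; q16-b>q22; q17-a>q15; q17-b>q16; q18-a>q17; q18-b>q18; q19-a>q3; q19-b>q4; q20-a>q5; q20-b>q6; q21-a>q19; q21-b>q20; q22-a>q21; q22-b>q22

Run two small machines in parallel and take their product. One (7 states) tracks the last 2 symbols read; the other (5 states) tracks the count of `a`s modulo 5. Each combined state is a pair, one component from each; accept when both components accept.
With 23 states:
          a    b  
>  q0     q1   q2 
   q1     q3   q4 
   q2     q5   q6 
   q3     q7   q8 
   q4     q9  q10 
   q5     q3   q4 
   q6     q5   q6 
 * q7    q11  q12 
   q8    q13  q14 
   q9     q7   q8 
   q10    q9  q10 
   q11   q15  q16 
 * q12   q17  q18 
   q13   q11  q12 
   q14   q13  q14 
   q15   q19  q20 
   q16   q21  q22 
   q17   q15  q16 
   q18   q17  q18 
   q19    q3   q4 
   q20    q5   q6 
   q21   q19  q20 
   q22   q21  q22 
(> = start, * = accepting)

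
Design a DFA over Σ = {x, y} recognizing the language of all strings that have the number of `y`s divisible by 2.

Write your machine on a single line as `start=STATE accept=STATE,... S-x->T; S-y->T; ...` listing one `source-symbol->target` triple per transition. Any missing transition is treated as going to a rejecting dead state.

start=q0; accept=q0; q0-x->q0; q0-y->q1; q1-x->q1; q1-y->q0

Keep the running count of `y`s modulo 2: each `y` advances along the cycle q0 → q1 → q0 while other symbols loop. Accept at q0.
        x   y  
>* q0   q0  q1 
   q1   q1  q0 
(> = start, * = accepting)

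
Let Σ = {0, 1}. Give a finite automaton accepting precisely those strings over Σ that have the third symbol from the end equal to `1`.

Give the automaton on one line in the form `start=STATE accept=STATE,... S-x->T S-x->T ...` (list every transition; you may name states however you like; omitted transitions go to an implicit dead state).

start=S0 accept=S11,S12,S13,S14 S0-0->S1 S0-1->S2 S1-0->S3 S1-1->S4 S2-0->S5 S2-1->S6 S3-0->S7 S3-1->S8 S4-0->S9 S4-1->S10 S5-0->S11 S5-1->S12 S6-0->S13 S6-1->S14 S7-0->S7 S7-1->S8 S8-0->S9 S8-1->S10 S9-0->S11 S9-1->S12 S10-0->S13 S10-1->S14 S11-0->S7 S11-1->S8 S12-0->S9 S12-1->S10 S13-0->S11 S13-1->S12 S14-0->S13 S14-1->S14

Because acceptance depends on a position counted from the end, the machine has to buffer the most recent 3 symbols. Make each state the string of the last up-to-3 symbols read; on input `x` shift the window left and append `x`. Accept when the buffered window has length 3 and begins with `1`.
With 15 states:
          0    1  
>  S0     S1   S2 
   S1     S3   S4 
   S2     S5   S6 
   S3     S7   S8 
   S4     S9  S10 
   S5    S11  S12 
   S6    S13  S14 
   S7     S7   S8 
   S8     S9  S10 
   S9    S11  S12 
   S10   S13  S14 
 * S11    S7   S8 
 * S12    S9  S10 
 * S13   S11  S12 
 * S14   S13  S14 
(> = start, * = accepting)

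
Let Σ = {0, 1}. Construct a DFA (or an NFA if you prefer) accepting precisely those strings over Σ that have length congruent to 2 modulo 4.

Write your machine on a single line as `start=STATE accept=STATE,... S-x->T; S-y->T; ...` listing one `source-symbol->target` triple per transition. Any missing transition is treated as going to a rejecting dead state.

Only the length mod 4 matters, so use a 4-cycle: from any state, every input symbol moves to the next state, wrapping q3 back to q0. Mark q2 accepting.
        0   1  
>  q0   q1  q1 
   q1   q2  q2 
 * q2   q3  q3 
   q3   q0  q0 
(> = start, * = accepting)

start=q0; accept=q2; q0-0->q1; q0-1->q1; q1-0->q2; q1-1->q2; q2-0->q3; q2-1->q3; q3-0->q0; q3-1->q0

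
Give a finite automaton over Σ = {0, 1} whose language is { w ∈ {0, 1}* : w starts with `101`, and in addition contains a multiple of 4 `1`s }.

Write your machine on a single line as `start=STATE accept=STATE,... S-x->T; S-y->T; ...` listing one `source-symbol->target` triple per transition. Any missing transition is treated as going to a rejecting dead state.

Build one automaton per condition and run them in lockstep. One (5 states) tracks whether the input so far still matches the prefix `101`; the other (4 states) tracks the count of `1`s modulo 4. Each combined state is a pair, one component from each; accept when both components accept.
11 states suffice.
          0    1  
>  q0     q1   q2 
   q1     q1   q3 
   q2     q4   q5 
   q3     q3   q5 
   q4     q3   q6 
   q5     q5   q7 
   q6     q6   q8 
   q7     q7   q1 
   q8     q8   q9 
 * q9     q9  q10 
   q10   q10   q6 
(> = start, * = accepting)

start=q0; accept=q9; q0-0->q1; q0-1->q2; q1-0->q1; q1-1->q3; q2-0->q4; q2-1->q5; q3-0->q3; q3-1->q5; q4-0->q3; q4-1->q6; q5-0->q5; q5-1->q7; q6-0->q6; q6-1->q8; q7-0->q7; q7-1->q1; q8-0->q8; q8-1->q9; q9-0->q9; q9-1->q10; q10-0->q10; q10-1->q6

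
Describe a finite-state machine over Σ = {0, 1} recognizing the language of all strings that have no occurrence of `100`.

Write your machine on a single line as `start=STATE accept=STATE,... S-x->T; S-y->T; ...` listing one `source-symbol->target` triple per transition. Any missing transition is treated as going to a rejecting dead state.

start=S0; accept=S0,S1,S2; S0-0->S0; S0-1->S1; S1-0->S2; S1-1->S1; S2-0->S3; S2-1->S1; S3-0->S3; S3-1->S3

Track partial matches of the forbidden pattern `100`. State S3 is a dead state reached once `100` has occurred; every other state accepts. S0 means no part of `100` is currently matched.
        0   1  
>* S0   S0  S1 
 * S1   S2  S1 
 * S2   S3  S1 
   S3   S3  S3 
(> = start, * = accepting)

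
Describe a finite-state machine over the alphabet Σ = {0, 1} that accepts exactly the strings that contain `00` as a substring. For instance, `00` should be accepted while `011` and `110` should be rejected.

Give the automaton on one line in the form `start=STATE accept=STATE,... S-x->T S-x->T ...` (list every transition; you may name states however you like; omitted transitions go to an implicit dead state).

Track how much of `00` has been matched so far: state q0 is no progress, q2 is the absorbing accept state reached once `00` has occurred. Intermediate states record partial matches; on a mismatch, fall back to the longest reusable overlap.
With 3 states:
        0   1  
>  q0   q1  q0 
   q1   q2  q0 
 * q2   q2  q2 
(> = start, * = accepting)

start=q0 accept=q2 q0-0->q1 q0-1->q0 q1-0->q2 q1-1->q0 q2-0->q2 q2-1->q2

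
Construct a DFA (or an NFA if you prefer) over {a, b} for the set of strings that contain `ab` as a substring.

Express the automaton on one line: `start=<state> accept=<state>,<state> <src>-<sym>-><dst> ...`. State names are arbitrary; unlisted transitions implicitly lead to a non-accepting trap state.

start=q0 accept=q2 q0-a->q1 q0-b->q0 q1-a->q1 q1-b->q2 q2-a->q2 q2-b->q2

States q0..q1 record the length of the longest prefix of `ab` that matches the current input suffix. Reaching q2 means `ab` has been seen, and we stay there forever. Accept from q2.
3 states suffice.
        a   b  
>  q0   q1  q0 
   q1   q1  q2 
 * q2   q2  q2 
(> = start, * = accepting)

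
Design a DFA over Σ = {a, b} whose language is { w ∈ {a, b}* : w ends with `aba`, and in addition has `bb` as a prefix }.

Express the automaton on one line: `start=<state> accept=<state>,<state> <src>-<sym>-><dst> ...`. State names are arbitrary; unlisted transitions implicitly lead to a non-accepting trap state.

Run two small machines in parallel and take their product. The first has 4 states tracking how much of the suffix `aba` has currently been matched; the second has 4 states tracking whether the input so far still matches the prefix `bb`. A product state is a pair (one from each), accepting exactly when both do. Equivalent product states are then merged.
        a   b  
>  s0   s1  s2 
   s1   s1  s1 
   s2   s1  s3 
   s3   s4  s3 
   s4   s4  s5 
   s5   s6  s3 
 * s6   s4  s5 
(> = start, * = accepting)

start=s0 accept=s6 s0-a->s1 s0-b->s2 s1-a->s1 s1-b->s1 s2-a->s1 s2-b->s3 s3-a->s4 s3-b->s3 s4-a->s4 s4-b->s5 s5-a->s6 s5-b->s3 s6-a->s4 s6-b->s5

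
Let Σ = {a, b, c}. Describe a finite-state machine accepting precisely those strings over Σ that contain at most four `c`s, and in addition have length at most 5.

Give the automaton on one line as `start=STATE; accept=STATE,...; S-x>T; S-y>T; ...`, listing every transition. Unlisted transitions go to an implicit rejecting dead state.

Run two small machines in parallel and take their product. The first has 6 states tracking the count of `c`s, saturating at 5; the second has 7 states tracking the input length, saturating at 6. A product state is a pair (one from each), accepting exactly when both do. Equivalent product states are then merged.
          a    b    c  
>* s0     s1   s1   s2 
 * s1     s3   s3   s3 
 * s2     s3   s3   s4 
 * s3     s5   s5   s5 
 * s4     s5   s5   s6 
 * s5     s7   s7   s7 
 * s6     s7   s7   s8 
 * s7     s9   s9   s9 
 * s8     s9   s9  s10 
 * s9    s10  s10  s10 
   s10   s10  s10  s10 
(> = start, * = accepting)

start=s0; accept=s0,s1,s2,s3,s4,s5,s6,s7,s8,s9; s0-a>s1; s0-b>s1; s0-c>s2; s1-a>s3; s1-b>s3; s1-c>s3; s2-a>s3; s2-b>s3; s2-c>s4; s3-a>s5; s3-b>s5; s3-c>s5; s4-a>s5; s4-b>s5; s4-c>s6; s5-a>s7; s5-b>s7; s5-c>s7; s6-a>s7; s6-b>s7; s6-c>s8; s7-a>s9; s7-b>s9; s7-c>s9; s8-a>s9; s8-b>s9; s8-c>s10; s9-a>s10; s9-b>s10; s9-c>s10; s10-a>s10; s10-b>s10; s10-c>s10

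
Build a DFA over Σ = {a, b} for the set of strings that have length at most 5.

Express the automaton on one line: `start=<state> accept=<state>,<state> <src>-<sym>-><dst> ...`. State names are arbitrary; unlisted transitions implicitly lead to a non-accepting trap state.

We only need to distinguish lengths 0, 1, …, 5, and '>5'. Chain q0 → q1 → q2 → q3 → q4 → q5 → q6 on every symbol, with q6 looping. Accepting states: {q0, q1, q2, q3, q4, q5}.
        a   b  
>* q0   q1  q1 
 * q1   q2  q2 
 * q2   q3  q3 
 * q3   q4  q4 
 * q4   q5  q5 
 * q5   q6  q6 
   q6   q6  q6 
(> = start, * = accepting)

start=q0 accept=q0,q1,q2,q3,q4,q5 q0-a->q1 q0-b->q1 q1-a->q2 q1-b->q2 q2-a->q3 q2-b->q3 q3-a->q4 q3-b->q4 q4-a->q5 q4-b->q5 q5-a->q6 q5-b->q6 q6-a->q6 q6-b->q6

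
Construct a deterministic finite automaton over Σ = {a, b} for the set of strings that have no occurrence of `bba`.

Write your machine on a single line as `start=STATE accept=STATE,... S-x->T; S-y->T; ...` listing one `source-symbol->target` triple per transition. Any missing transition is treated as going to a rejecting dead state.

Track partial matches of the forbidden pattern `bba`. State S3 is a dead state reached once `bba` has occurred; every other state accepts. S0 means no part of `bba` is currently matched.
A 4-state machine:
        a   b  
>* S0   S0  S1 
 * S1   S0  S2 
 * S2   S3  S2 
   S3   S3  S3 
(> = start, * = accepting)

start=S0; accept=S0,S1,S2; S0-a->S0; S0-b->S1; S1-a->S0; S1-b->S2; S2-a->S3; S2-b->S2; S3-a->S3; S3-b->S3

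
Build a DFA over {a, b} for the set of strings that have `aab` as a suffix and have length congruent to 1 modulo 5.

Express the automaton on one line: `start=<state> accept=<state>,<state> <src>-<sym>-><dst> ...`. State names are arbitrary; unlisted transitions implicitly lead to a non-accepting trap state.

start=S0 accept=S18 S0-a->S1 S0-b->S2 S1-a->S3 S1-b->S4 S2-a->S5 S2-b->S4 S3-a->S6 S3-b->S7 S4-a->S8 S4-b->S9 S5-a->S6 S5-b->S9 S6-a->S10 S6-b->S11 S7-a->S12 S7-b->S13 S8-a->S10 S8-b->S13 S9-a->S12 S9-b->S13 S10-a->S14 S10-b->S15 S11-a->S16 S11-b->S0 S12-a->S14 S12-b->S0 S13-a->S16 S13-b->S0 S14-a->S17 S14-b->S18 S15-a->S1 S15-b->S2 S16-a->S17 S16-b->S2 S17-a->S3 S17-b->S19 S18-a->S5 S18-b->S4 S19-a->S8 S19-b->S9

Build one automaton per condition and run them in lockstep. One (4 states) tracks how much of the suffix `aab` has currently been matched; the other (5 states) tracks the input length modulo 5. Each combined state is a pair, one component from each; accept when both components accept.
With 20 states:
          a    b  
>  S0     S1   S2 
   S1     S3   S4 
   S2     S5   S4 
   S3     S6   S7 
   S4     S8   S9 
   S5     S6   S9 
   S6    S10  S11 
   S7    S12  S13 
   S8    S10  S13 
   S9    S12  S13 
   S10   S14  S15 
   S11   S16   S0 
   S12   S14   S0 
   S13   S16   S0 
   S14   S17  S18 
   S15    S1   S2 
   S16   S17   S2 
   S17    S3  S19 
 * S18    S5   S4 
   S19    S8   S9 
(> = start, * = accepting)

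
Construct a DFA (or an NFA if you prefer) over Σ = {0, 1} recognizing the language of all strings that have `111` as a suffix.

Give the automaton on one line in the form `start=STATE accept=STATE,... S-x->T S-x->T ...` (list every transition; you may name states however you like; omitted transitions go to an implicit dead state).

Remember how much of `111` the current input suffix matches. State q0 means no match yet; q1 means the last symbol is `1`; q2 means the last 2 symbols are `11`; q3 means the last 3 symbols are `111`. Only q3 accepts. On a mismatch, fall back to the longest proper suffix that is still a prefix of `111`.
With 4 states:
        0   1  
>  q0   q0  q1 
   q1   q0  q2 
   q2   q0  q3 
 * q3   q0  q3 
(> = start, * = accepting)

start=q0 accept=q3 q0-0->q0 q0-1->q1 q1-0->q0 q1-1->q2 q2-0->q0 q2-1->q3 q3-0->q0 q3-1->q3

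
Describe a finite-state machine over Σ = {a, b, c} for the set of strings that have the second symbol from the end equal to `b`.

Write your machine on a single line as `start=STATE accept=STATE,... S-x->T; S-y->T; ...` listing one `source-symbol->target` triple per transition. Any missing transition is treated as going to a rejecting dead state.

A DFA must remember the last 2 symbols (since which symbol is second-to-last isn't known until the input ends). Use one state per possible window of the last ≤2 symbols; accept from those whose window starts with `b`.
13 states suffice.
          a    b    c  
>  q0     q1   q2   q3 
   q1     q4   q5   q6 
   q2     q7   q8   q9 
   q3    q10  q11  q12 
   q4     q4   q5   q6 
   q5     q7   q8   q9 
   q6    q10  q11  q12 
 * q7     q4   q5   q6 
 * q8     q7   q8   q9 
 * q9    q10  q11  q12 
   q10    q4   q5   q6 
   q11    q7   q8   q9 
   q12   q10  q11  q12 
(> = start, * = accepting)

start=q0; accept=q7,q8,q9; q0-a->q1; q0-b->q2; q0-c->q3; q1-a->q4; q1-b->q5; q1-c->q6; q2-a->q7; q2-b->q8; q2-c->q9; q3-a->q10; q3-b->q11; q3-c->q12; q4-a->q4; q4-b->q5; q4-c->q6; q5-a->q7; q5-b->q8; q5-c->q9; q6-a->q10; q6-b->q11; q6-c->q12; q7-a->q4; q7-b->q5; q7-c->q6; q8-a->q7; q8-b->q8; q8-c->q9; q9-a->q10; q9-b->q11; q9-c->q12; q10-a->q4; q10-b->q5; q10-c->q6; q11-a->q7; q11-b->q8; q11-c->q9; q12-a->q10; q12-b->q11; q12-c->q12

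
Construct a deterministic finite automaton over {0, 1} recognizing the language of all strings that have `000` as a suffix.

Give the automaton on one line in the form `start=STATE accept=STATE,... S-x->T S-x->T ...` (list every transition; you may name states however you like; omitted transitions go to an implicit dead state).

start=S0 accept=S3 S0-0->S1 S0-1->S0 S1-0->S2 S1-1->S0 S2-0->S3 S2-1->S0 S3-0->S3 S3-1->S0

Remember how much of `000` the current input suffix matches. State S0 means no match yet; S1 means the last symbol is `0`; S2 means the last 2 symbols are `00`; S3 means the last 3 symbols are `000`. Only S3 accepts. On a mismatch, fall back to the longest proper suffix that is still a prefix of `000`.
A 4-state machine:
        0   1  
>  S0   S1  S0 
   S1   S2  S0 
   S2   S3  S0 
 * S3   S3  S0 
(> = start, * = accepting)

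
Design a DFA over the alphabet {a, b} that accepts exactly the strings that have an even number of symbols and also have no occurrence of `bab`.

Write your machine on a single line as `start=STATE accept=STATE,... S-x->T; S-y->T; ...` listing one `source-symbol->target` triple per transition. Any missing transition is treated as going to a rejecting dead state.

start=S0; accept=S0,S3,S4; S0-a->S1; S0-b->S2; S1-a->S0; S1-b->S3; S2-a->S4; S2-b->S3; S3-a->S5; S3-b->S2; S4-a->S1; S4-b->S6; S5-a->S0; S5-b->S7; S6-a->S7; S6-b->S7; S7-a->S6; S7-b->S6

Build one automaton per condition and run them in lockstep. One (2 states) tracks the input length modulo 2; the other (4 states) tracks partial matches of the forbidden pattern `bab`. Each combined state is a pair, one component from each; accept when both components accept.
8 states suffice.
        a   b  
>* S0   S1  S2 
   S1   S0  S3 
   S2   S4  S3 
 * S3   S5  S2 
 * S4   S1  S6 
   S5   S0  S7 
   S6   S7  S7 
   S7   S6  S6 
(> = start, * = accepting)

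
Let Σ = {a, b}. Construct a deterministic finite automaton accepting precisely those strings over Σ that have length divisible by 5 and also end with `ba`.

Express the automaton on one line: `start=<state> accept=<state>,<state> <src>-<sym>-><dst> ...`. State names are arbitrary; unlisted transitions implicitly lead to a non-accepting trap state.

start=q0 accept=q6 q0-a->q1 q0-b->q1 q1-a->q2 q1-b->q2 q2-a->q3 q2-b->q3 q3-a->q4 q3-b->q5 q4-a->q0 q4-b->q0 q5-a->q6 q5-b->q0 q6-a->q1 q6-b->q1

Handle the two conditions separately and then intersect. One (5 states) tracks the input length modulo 5; the other (3 states) tracks how much of the suffix `ba` has currently been matched. Each combined state is a pair, one component from each; accept when both components accept. Minimizing collapses redundant product states.
With 7 states:
        a   b  
>  q0   q1  q1 
   q1   q2  q2 
   q2   q3  q3 
   q3   q4  q5 
   q4   q0  q0 
   q5   q6  q0 
 * q6   q1  q1 
(> = start, * = accepting)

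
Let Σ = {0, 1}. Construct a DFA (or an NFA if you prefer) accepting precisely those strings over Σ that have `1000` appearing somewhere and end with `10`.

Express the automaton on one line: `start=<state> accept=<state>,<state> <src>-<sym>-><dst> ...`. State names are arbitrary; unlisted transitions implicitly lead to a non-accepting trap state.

start=s0 accept=s6 s0-0->s0 s0-1->s1 s1-0->s2 s1-1->s1 s2-0->s3 s2-1->s1 s3-0->s4 s3-1->s1 s4-0->s4 s4-1->s5 s5-0->s6 s5-1->s5 s6-0->s4 s6-1->s5

Handle the two conditions separately and then intersect. One (5 states) tracks whether and how much of `1000` has been seen; the other (3 states) tracks how much of the suffix `10` has currently been matched. Each combined state is a pair, one component from each; accept when both components accept.
7 states suffice.
        0   1  
>  s0   s0  s1 
   s1   s2  s1 
   s2   s3  s1 
   s3   s4  s1 
   s4   s4  s5 
   s5   s6  s5 
 * s6   s4  s5 
(> = start, * = accepting)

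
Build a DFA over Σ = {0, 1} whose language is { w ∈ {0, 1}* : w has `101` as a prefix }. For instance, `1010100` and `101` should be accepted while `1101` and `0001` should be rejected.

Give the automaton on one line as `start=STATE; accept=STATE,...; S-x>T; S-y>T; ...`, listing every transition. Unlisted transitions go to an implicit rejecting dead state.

Walk along `101` while the input agrees: from A take `1` to B, and so on. Any deviation drops to the rejecting sink E. Once D is reached the prefix is confirmed and every continuation is accepted.
A 5-state machine:
       0  1 
>  A   E  B 
   B   C  E 
   C   E  D 
 * D   D  D 
   E   E  E 
(> = start, * = accepting)

start=A; accept=D; A-0>E; A-1>B; B-0>C; B-1>E; C-0>E; C-1>D; D-0>D; D-1>D; E-0>E; E-1>E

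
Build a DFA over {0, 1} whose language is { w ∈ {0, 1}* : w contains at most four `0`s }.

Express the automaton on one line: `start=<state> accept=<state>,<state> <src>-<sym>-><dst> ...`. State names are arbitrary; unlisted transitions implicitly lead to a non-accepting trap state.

Only the number of `0`s matters, and only up to 5. Make a chain A → B → C → D → E → F advanced by each `0` (with F absorbing); every other symbol self-loops. The accepting set is {A, B, C, D, E}.
       0  1 
>* A   B  A 
 * B   C  B 
 * C   D  C 
 * D   E  D 
 * E   F  E 
   F   F  F 
(> = start, * = accepting)

start=A accept=A,B,C,D,E A-0->B A-1->A B-0->C B-1->B C-0->D C-1->C D-0->E D-1->D E-0->F E-1->E F-0->F F-1->F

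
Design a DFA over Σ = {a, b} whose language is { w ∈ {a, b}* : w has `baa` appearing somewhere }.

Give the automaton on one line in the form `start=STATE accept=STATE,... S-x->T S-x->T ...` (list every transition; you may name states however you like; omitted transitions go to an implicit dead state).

start=q0 accept=q3 q0-a->q0 q0-b->q1 q1-a->q2 q1-b->q1 q2-a->q3 q2-b->q1 q3-a->q3 q3-b->q3

Track how much of `baa` has been matched so far: state q0 is no progress, q3 is the absorbing accept state reached once `baa` has occurred. Intermediate states record partial matches; on a mismatch, fall back to the longest reusable overlap.
With 4 states:
        a   b  
>  q0   q0  q1 
   q1   q2  q1 
   q2   q3  q1 
 * q3   q3  q3 
(> = start, * = accepting)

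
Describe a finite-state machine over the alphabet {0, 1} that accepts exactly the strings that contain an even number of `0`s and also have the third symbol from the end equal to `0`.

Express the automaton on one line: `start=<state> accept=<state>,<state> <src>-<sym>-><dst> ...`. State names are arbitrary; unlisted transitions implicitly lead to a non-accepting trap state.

Handle the two conditions separately and then intersect. One (2 states) tracks the count of `0`s modulo 2; the other (15 states) tracks the last 3 symbols read. Each combined state is a pair, one component from each; accept when both components accept. Equivalent product states are then merged.
12 states suffice.
          0    1  
>  S0     S1   S0 
   S1     S2   S3 
   S2     S4   S5 
   S3     S6   S7 
   S4     S8   S3 
 * S5     S1   S9 
 * S6     S4  S10 
   S7    S11   S7 
 * S8     S4   S5 
 * S9     S1   S0 
   S10    S1   S9 
   S11    S4  S10 
(> = start, * = accepting)

start=S0 accept=S5,S6,S8,S9 S0-0->S1 S0-1->S0 S1-0->S2 S1-1->S3 S2-0->S4 S2-1->S5 S3-0->S6 S3-1->S7 S4-0->S8 S4-1->S3 S5-0->S1 S5-1->S9 S6-0->S4 S6-1->S10 S7-0->S11 S7-1->S7 S8-0->S4 S8-1->S5 S9-0->S1 S9-1->S0 S10-0->S1 S10-1->S9 S11-0->S4 S11-1->S10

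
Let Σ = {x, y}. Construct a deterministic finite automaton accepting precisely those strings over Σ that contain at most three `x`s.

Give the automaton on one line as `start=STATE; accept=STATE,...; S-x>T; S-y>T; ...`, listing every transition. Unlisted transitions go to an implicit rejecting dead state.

Count `x`s, saturating at 4: states s0 through s3 mean 0 through 3 `x`s seen; s4 means more than 3. Each `x` increments (capped at s4); other symbols loop. Accept from {s0, s1, s2, s3}.
With 5 states:
        x   y  
>* s0   s1  s0 
 * s1   s2  s1 
 * s2   s3  s2 
 * s3   s4  s3 
   s4   s4  s4 
(> = start, * = accepting)

start=s0; accept=s0,s1,s2,s3; s0-x>s1; s0-y>s0; s1-x>s2; s1-y>s1; s2-x>s3; s2-y>s2; s3-x>s4; s3-y>s3; s4-x>s4; s4-y>s4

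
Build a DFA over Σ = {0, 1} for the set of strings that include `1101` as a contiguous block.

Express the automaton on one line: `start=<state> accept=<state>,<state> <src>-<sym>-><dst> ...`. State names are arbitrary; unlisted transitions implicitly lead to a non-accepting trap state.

start=s0 accept=s4 s0-0->s0 s0-1->s1 s1-0->s0 s1-1->s2 s2-0->s3 s2-1->s2 s3-0->s0 s3-1->s4 s4-0->s4 s4-1->s4

Track how much of `1101` has been matched so far: state s0 is no progress, s4 is the absorbing accept state reached once `1101` has occurred. Intermediate states record partial matches; on a mismatch, fall back to the longest reusable overlap.
5 states suffice.
        0   1  
>  s0   s0  s1 
   s1   s0  s2 
   s2   s3  s2 
   s3   s0  s4 
 * s4   s4  s4 
(> = start, * = accepting)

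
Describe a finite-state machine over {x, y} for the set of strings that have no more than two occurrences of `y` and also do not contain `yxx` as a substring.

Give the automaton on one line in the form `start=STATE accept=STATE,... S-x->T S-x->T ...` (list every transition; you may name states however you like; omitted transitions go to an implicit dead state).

start=q0 accept=q0,q1,q2,q3,q5 q0-x->q0 q0-y->q1 q1-x->q2 q1-y->q3 q2-x->q4 q2-y->q3 q3-x->q5 q3-y->q4 q4-x->q4 q4-y->q4 q5-x->q4 q5-y->q4

Run two small machines in parallel and take their product. One (4 states) tracks the count of `y`s, saturating at 3; the other (4 states) tracks partial matches of the forbidden pattern `yxx`. Each combined state is a pair, one component from each; accept when both components accept. Minimizing collapses redundant product states.
6 states suffice.
        x   y  
>* q0   q0  q1 
 * q1   q2  q3 
 * q2   q4  q3 
 * q3   q5  q4 
   q4   q4  q4 
 * q5   q4  q4 
(> = start, * = accepting)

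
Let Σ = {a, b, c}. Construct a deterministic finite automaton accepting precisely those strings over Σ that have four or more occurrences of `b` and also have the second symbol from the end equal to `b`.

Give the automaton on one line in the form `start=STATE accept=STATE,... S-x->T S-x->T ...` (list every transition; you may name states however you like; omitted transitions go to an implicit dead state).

Build one automaton per condition and run them in lockstep. One (6 states) tracks the count of `b`s, saturating at 5; the other (13 states) tracks the last 2 symbols read. Each combined state is a pair, one component from each; accept when both components accept. Minimizing collapses redundant product states.
An 8-state machine:
        a   b   c  
>  S0   S0  S1  S0 
   S1   S1  S2  S1 
   S2   S2  S3  S2 
   S3   S4  S5  S4 
   S4   S4  S6  S4 
 * S5   S7  S5  S7 
   S6   S7  S5  S7 
 * S7   S4  S6  S4 
(> = start, * = accepting)

start=S0 accept=S5,S7 S0-a->S0 S0-b->S1 S0-c->S0 S1-a->S1 S1-b->S2 S1-c->S1 S2-a->S2 S2-b->S3 S2-c->S2 S3-a->S4 S3-b->S5 S3-c->S4 S4-a->S4 S4-b->S6 S4-c->S4 S5-a->S7 S5-b->S5 S5-c->S7 S6-a->S7 S6-b->S5 S6-c->S7 S7-a->S4 S7-b->S6 S7-c->S4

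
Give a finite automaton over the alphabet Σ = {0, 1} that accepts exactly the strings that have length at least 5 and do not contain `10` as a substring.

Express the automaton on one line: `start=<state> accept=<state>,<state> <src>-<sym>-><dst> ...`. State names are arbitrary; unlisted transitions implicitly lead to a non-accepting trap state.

Run two small machines in parallel and take their product. One (7 states) tracks the input length, saturating at 6; the other (3 states) tracks partial matches of the forbidden pattern `10`. Each combined state is a pair, one component from each; accept when both components accept. After merging equivalent states the machine shrinks.
12 states suffice.
          0    1  
>  q0     q1   q2 
   q1     q3   q4 
   q2     q5   q4 
   q3     q6   q7 
   q4     q5   q7 
   q5     q5   q5 
   q6     q8   q9 
   q7     q5   q9 
   q8    q10  q11 
   q9     q5  q11 
 * q10   q10  q11 
 * q11    q5  q11 
(> = start, * = accepting)

start=q0 accept=q10,q11 q0-0->q1 q0-1->q2 q1-0->q3 q1-1->q4 q2-0->q5 q2-1->q4 q3-0->q6 q3-1->q7 q4-0->q5 q4-1->q7 q5-0->q5 q5-1->q5 q6-0->q8 q6-1->q9 q7-0->q5 q7-1->q9 q8-0->q10 q8-1->q11 q9-0->q5 q9-1->q11 q10-0->q10 q10-1->q11 q11-0->q5 q11-1->q11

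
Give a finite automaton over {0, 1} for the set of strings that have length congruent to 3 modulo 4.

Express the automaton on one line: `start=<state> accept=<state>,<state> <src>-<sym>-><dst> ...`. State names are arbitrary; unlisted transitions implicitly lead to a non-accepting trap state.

start=s0 accept=s3 s0-0->s1 s0-1->s1 s1-0->s2 s1-1->s2 s2-0->s3 s2-1->s3 s3-0->s0 s3-1->s0

Count input length modulo 4: every symbol advances one step around the cycle s0 → s1 → s2 → s3 → s0. Accept at s3.
With 4 states:
        0   1  
>  s0   s1  s1 
   s1   s2  s2 
   s2   s3  s3 
 * s3   s0  s0 
(> = start, * = accepting)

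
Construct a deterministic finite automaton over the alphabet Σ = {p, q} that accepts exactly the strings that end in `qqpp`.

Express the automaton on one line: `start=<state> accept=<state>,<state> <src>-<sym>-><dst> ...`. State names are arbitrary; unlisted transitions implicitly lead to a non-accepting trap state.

Let each state record the length of the longest suffix of the input read so far that is also a prefix of `qqpp`. B means the last symbol is `q`; C means the last 2 symbols are `qq`; D means the last 3 symbols are `qqp`; E means the last 4 symbols are `qqpp`. Accept only at E, where the string currently ends in `qqpp`.
With 5 states:
       p  q 
>  A   A  B 
   B   A  C 
   C   D  C 
   D   E  B 
 * E   A  B 
(> = start, * = accepting)

start=A accept=E A-p->A A-q->B B-p->A B-q->C C-p->D C-q->C D-p->E D-q->B E-p->A E-q->B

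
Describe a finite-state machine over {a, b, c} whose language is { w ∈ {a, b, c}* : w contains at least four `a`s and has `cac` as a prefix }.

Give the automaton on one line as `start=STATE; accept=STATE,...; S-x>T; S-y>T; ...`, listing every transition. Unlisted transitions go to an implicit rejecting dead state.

start=S0; accept=S7; S0-a>S1; S0-b>S1; S0-c>S2; S1-a>S1; S1-b>S1; S1-c>S1; S2-a>S3; S2-b>S1; S2-c>S1; S3-a>S1; S3-b>S1; S3-c>S4; S4-a>S5; S4-b>S4; S4-c>S4; S5-a>S6; S5-b>S5; S5-c>S5; S6-a>S7; S6-b>S6; S6-c>S6; S7-a>S7; S7-b>S7; S7-c>S7

Handle the two conditions separately and then intersect. One (6 states) tracks the count of `a`s, saturating at 5; the other (5 states) tracks whether the input so far still matches the prefix `cac`. Each combined state is a pair, one component from each; accept when both components accept. Equivalent product states are then merged.
        a   b   c  
>  S0   S1  S1  S2 
   S1   S1  S1  S1 
   S2   S3  S1  S1 
   S3   S1  S1  S4 
   S4   S5  S4  S4 
   S5   S6  S5  S5 
   S6   S7  S6  S6 
 * S7   S7  S7  S7 
(> = start, * = accepting)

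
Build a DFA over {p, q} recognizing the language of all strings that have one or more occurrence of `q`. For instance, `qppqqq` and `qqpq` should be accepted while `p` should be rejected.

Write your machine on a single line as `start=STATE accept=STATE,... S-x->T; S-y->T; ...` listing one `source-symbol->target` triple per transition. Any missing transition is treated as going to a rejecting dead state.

start=s0; accept=s1,s2; s0-p->s0; s0-q->s1; s1-p->s1; s1-q->s2; s2-p->s2; s2-q->s2

Count `q`s, saturating at 2: state s0 means no `q` yet, s1 means one `q` seen, s2 means more than one. Each `q` increments (capped at s2); other symbols loop. Accept from {s1, s2}.
A 3-state machine:
        p   q  
>  s0   s0  s1 
 * s1   s1  s2 
 * s2   s2  s2 
(> = start, * = accepting)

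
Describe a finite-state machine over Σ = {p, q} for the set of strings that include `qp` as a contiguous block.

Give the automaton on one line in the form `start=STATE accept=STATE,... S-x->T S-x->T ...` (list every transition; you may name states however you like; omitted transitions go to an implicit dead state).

States S0..S1 record the length of the longest prefix of `qp` that matches the current input suffix. Reaching S2 means `qp` has been seen, and we stay there forever. Accept from S2.
A 3-state machine:
        p   q  
>  S0   S0  S1 
   S1   S2  S1 
 * S2   S2  S2 
(> = start, * = accepting)

start=S0 accept=S2 S0-p->S0 S0-q->S1 S1-p->S2 S1-q->S1 S2-p->S2 S2-q->S2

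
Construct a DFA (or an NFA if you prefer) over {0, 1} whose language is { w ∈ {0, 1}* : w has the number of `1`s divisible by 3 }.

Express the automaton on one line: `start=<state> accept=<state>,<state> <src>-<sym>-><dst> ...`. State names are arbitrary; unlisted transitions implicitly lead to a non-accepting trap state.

The only thing that matters is how many `1`s have appeared, reduced mod 3. Use one state per residue: S0 for 0, …, S2 for 2. Reading `1` moves to the next residue; anything else stays put. S0 is accepting.
A 3-state machine:
        0   1  
>* S0   S0  S1 
   S1   S1  S2 
   S2   S2  S0 
(> = start, * = accepting)

start=S0 accept=S0 S0-0->S0 S0-1->S1 S1-0->S1 S1-1->S2 S2-0->S2 S2-1->S0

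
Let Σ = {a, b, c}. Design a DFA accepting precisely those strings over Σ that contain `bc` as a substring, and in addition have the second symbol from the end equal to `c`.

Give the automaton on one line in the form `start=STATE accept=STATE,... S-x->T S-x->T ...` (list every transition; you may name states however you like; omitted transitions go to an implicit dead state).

start=S0 accept=S3,S4 S0-a->S0 S0-b->S1 S0-c->S0 S1-a->S0 S1-b->S1 S1-c->S2 S2-a->S3 S2-b->S3 S2-c->S4 S3-a->S5 S3-b->S5 S3-c->S2 S4-a->S3 S4-b->S3 S4-c->S4 S5-a->S5 S5-b->S5 S5-c->S2

Handle the two conditions separately and then intersect. One (3 states) tracks whether and how much of `bc` has been seen; the other (13 states) tracks the last 2 symbols read. Each combined state is a pair, one component from each; accept when both components accept. After merging equivalent states the machine shrinks.
A 6-state machine:
        a   b   c  
>  S0   S0  S1  S0 
   S1   S0  S1  S2 
   S2   S3  S3  S4 
 * S3   S5  S5  S2 
 * S4   S3  S3  S4 
   S5   S5  S5  S2 
(> = start, * = accepting)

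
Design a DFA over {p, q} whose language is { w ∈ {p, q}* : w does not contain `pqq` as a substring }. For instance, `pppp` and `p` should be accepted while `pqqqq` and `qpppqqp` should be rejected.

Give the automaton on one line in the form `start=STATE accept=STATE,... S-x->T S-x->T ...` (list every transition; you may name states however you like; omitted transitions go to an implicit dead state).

start=A accept=A,B,C A-p->B A-q->A B-p->B B-q->C C-p->B C-q->D D-p->D D-q->D

Track partial matches of the forbidden pattern `pqq`. State D is a dead state reached once `pqq` has occurred; every other state accepts. A means no part of `pqq` is currently matched.
       p  q 
>* A   B  A 
 * B   B  C 
 * C   B  D 
   D   D  D 
(> = start, * = accepting)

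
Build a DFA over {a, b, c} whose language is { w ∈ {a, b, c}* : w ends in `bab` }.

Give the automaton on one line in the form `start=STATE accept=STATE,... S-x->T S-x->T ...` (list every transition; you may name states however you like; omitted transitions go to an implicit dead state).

Let each state record the length of the longest suffix of the input read so far that is also a prefix of `bab`. q1 means the last symbol is `b`; q2 means the last 2 symbols are `ba`; q3 means the last 3 symbols are `bab`. Accept only at q3, where the string currently ends in `bab`.
With 4 states:
        a   b   c  
>  q0   q0  q1  q0 
   q1   q2  q1  q0 
   q2   q0  q3  q0 
 * q3   q2  q1  q0 
(> = start, * = accepting)

start=q0 accept=q3 q0-a->q0 q0-b->q1 q0-c->q0 q1-a->q2 q1-b->q1 q1-c->q0 q2-a->q0 q2-b->q3 q2-c->q0 q3-a->q2 q3-b->q1 q3-c->q0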